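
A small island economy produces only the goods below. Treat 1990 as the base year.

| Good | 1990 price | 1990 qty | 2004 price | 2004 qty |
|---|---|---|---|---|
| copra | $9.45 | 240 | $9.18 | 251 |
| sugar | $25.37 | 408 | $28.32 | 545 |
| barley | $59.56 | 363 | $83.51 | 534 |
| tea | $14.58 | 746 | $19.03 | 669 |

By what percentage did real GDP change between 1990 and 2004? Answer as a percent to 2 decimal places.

Real GDP 1990 = Nominal GDP 1990 = 9.45·240 + 25.37·408 + 59.56·363 + 14.58·746 = 45115.92.
Real GDP 2004 (at 1990 prices) = 9.45·251 + 25.37·545 + 59.56·534 + 14.58·669 = 57757.66.
Real growth = 57757.66/45115.92 − 1 = 0.2802.

28.02%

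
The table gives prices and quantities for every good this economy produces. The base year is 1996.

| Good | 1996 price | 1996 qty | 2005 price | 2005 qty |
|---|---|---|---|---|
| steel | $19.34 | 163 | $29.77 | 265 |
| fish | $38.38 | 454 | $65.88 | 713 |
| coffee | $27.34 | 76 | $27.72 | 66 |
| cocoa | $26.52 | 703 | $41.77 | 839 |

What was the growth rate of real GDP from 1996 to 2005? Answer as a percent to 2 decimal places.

Real GDP 1996 = Nominal GDP 1996 = 19.34·163 + 38.38·454 + 27.34·76 + 26.52·703 = 41298.34.
Real GDP 2005 (at 1996 prices) = 19.34·265 + 38.38·713 + 27.34·66 + 26.52·839 = 56544.76.
Real growth = 56544.76/41298.34 − 1 = 0.3692.

36.92%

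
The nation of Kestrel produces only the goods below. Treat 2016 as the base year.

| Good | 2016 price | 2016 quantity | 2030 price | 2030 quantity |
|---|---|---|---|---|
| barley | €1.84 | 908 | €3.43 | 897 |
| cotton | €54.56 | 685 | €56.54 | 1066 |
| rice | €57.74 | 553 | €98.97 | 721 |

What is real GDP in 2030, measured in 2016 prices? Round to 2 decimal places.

Real GDP 2030 = Σ (p_2016 × q_2030) = 1.84·897 + 54.56·1066 + 57.74·721 = 101441.98.

€101441.98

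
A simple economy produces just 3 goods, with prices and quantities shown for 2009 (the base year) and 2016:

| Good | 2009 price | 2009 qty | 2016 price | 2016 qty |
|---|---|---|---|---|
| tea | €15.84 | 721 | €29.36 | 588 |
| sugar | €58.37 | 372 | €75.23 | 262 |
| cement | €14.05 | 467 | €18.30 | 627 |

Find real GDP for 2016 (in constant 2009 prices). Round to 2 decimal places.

Real GDP 2016 = Σ (p_2009 × q_2016) = 15.84·588 + 58.37·262 + 14.05·627 = 33416.21.

€33416.21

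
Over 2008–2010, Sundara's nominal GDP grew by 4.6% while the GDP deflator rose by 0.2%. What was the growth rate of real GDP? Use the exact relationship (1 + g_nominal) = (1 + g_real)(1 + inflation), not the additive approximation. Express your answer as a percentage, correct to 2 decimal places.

4.39%

(1 + g_nom) = (1 + g_real)(1 + π), so g_real = 1.0460 / 1.0020 − 1 = 0.04391.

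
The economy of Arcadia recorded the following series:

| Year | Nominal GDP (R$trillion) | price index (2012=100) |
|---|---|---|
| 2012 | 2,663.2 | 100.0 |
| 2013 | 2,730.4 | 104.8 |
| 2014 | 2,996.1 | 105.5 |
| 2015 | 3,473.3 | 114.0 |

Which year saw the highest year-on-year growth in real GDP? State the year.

2014

2013: real = 2730.4/1.048 = 2605.34; growth vs 2012 (2663.20) = -2.17%.
2014: real = 2996.1/1.055 = 2839.91; growth vs 2013 (2605.34) = 9.00%.
2015: real = 3473.3/1.140 = 3046.75; growth vs 2014 (2839.91) = 7.28%.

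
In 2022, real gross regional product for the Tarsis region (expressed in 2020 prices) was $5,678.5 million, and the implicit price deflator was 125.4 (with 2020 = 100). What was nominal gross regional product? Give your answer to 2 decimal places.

$7,120.84 million

Nominal gross regional product = Real × (implicit price deflator/100) = 5678.5 × 1.254 = 7120.84.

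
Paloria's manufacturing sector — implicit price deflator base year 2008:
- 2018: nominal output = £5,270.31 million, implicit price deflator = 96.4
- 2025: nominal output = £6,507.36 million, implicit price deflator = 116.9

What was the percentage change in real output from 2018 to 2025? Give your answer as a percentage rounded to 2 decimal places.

1.82%

Deflate each year: 2018 → 5270.31/0.964 = 5467.13; 2025 → 6507.36/1.169 = 5566.60.
So real output changed by 5566.60/5467.13 − 1 = 0.0182, i.e. 1.82%.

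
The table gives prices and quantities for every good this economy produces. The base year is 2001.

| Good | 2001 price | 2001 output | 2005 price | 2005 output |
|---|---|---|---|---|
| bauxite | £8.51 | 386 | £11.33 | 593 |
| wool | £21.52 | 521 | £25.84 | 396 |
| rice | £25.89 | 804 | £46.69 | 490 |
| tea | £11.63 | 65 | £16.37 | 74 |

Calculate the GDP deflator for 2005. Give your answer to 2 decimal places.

Nominal GDP 2005 = 11.33·593 + 25.84·396 + 46.69·490 + 16.37·74 = 41040.81.
Real GDP 2005 (at 2001 prices) = 8.51·593 + 21.52·396 + 25.89·490 + 11.63·74 = 27115.07.
Deflator = Nominal/Real × 100 = 41040.81/27115.07 × 100 = 151.358.

151.36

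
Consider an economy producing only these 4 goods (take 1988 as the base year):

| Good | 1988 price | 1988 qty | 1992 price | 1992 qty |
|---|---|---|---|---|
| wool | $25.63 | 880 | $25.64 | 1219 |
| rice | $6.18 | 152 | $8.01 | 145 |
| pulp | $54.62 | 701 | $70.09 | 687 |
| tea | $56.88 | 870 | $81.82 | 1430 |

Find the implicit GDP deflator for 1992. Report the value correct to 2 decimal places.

Nominal GDP 1992 = 25.64·1219 + 8.01·145 + 70.09·687 + 81.82·1430 = 197571.04.
Real GDP 1992 (at 1988 prices) = 25.63·1219 + 6.18·145 + 54.62·687 + 56.88·1430 = 151001.41.
Deflator = Nominal/Real × 100 = 197571.04/151001.41 × 100 = 130.841.

130.84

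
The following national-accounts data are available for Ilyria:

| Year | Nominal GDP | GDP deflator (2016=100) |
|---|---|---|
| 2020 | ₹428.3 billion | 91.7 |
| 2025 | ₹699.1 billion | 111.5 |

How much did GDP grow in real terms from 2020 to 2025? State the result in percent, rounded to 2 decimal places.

Deflate each year: 2020 → 428.3/0.917 = 467.07; 2025 → 699.1/1.115 = 627.00.
So real GDP changed by 627.00/467.07 − 1 = 0.3424, i.e. 34.24%.

34.24%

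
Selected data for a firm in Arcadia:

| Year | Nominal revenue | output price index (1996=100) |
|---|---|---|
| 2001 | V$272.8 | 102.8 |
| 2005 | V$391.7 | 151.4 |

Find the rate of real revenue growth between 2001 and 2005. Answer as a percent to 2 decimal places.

-2.51%

Deflate each year: 2001 → 272.8/1.028 = 265.37; 2005 → 391.7/1.514 = 258.72.
So real revenue changed by 258.72/265.37 − 1 = -0.0251, i.e. -2.51%.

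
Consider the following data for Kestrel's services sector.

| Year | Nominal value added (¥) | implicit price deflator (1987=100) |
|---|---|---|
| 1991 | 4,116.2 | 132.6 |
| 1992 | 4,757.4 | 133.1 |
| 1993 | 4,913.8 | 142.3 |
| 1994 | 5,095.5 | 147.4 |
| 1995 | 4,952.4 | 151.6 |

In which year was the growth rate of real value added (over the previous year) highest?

1992

1992: real = 4757.4/1.331 = 3574.31; growth vs 1991 (3104.22) = 15.14%.
1993: real = 4913.8/1.423 = 3453.13; growth vs 1992 (3574.31) = -3.39%.
1994: real = 5095.5/1.474 = 3456.92; growth vs 1993 (3453.13) = 0.11%.
1995: real = 4952.4/1.516 = 3266.75; growth vs 1994 (3456.92) = -5.50%.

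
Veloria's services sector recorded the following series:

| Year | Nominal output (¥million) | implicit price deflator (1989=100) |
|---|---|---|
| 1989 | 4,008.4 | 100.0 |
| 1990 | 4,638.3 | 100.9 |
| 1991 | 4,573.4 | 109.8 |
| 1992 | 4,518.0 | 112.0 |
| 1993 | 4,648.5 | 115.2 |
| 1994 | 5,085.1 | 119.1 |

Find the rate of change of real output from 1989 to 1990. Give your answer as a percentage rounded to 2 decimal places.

14.68%

Real output 1989 = 4008.4/1.000 = 4008.40.
Real output 1990 = 4638.3/1.009 = 4596.93.
Change = 4596.93/4008.40 − 1 = 0.1468.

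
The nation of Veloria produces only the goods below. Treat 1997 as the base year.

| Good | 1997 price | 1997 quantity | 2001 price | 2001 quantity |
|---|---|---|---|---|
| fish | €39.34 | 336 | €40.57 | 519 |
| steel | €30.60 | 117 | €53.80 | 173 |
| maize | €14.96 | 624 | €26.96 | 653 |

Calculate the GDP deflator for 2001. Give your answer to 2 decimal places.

Nominal GDP 2001 = 40.57·519 + 53.80·173 + 26.96·653 = 47968.11.
Real GDP 2001 (at 1997 prices) = 39.34·519 + 30.60·173 + 14.96·653 = 35480.14.
Deflator = Nominal/Real × 100 = 47968.11/35480.14 × 100 = 135.197.

135.20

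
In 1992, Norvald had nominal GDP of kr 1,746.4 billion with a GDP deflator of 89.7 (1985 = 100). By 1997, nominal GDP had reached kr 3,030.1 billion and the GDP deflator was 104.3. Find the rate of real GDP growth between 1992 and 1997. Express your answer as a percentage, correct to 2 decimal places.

49.22%

Real GDP 1992 = 1746.4 / 0.897 = 1946.93.
Real GDP 1997 = 3030.1 / 1.043 = 2905.18.
Real growth = 2905.18 / 1946.93 − 1 = 0.4922.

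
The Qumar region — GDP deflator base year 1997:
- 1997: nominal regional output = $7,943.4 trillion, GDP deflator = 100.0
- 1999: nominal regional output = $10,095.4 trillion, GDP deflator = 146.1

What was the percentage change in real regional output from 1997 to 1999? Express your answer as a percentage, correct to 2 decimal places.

Deflate each year: 1997 → 7943.4/1.000 = 7943.40; 1999 → 10095.4/1.461 = 6909.92.
So real regional output changed by 6909.92/7943.40 − 1 = -0.1301, i.e. -13.01%.

-13.01%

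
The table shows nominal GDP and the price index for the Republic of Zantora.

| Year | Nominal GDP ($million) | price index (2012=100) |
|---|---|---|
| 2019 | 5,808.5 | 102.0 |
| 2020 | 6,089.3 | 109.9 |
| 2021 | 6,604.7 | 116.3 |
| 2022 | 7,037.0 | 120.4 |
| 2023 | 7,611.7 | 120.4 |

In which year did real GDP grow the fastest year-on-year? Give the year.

2020: real = 6089.3/1.099 = 5540.76; growth vs 2019 (5694.61) = -2.70%.
2021: real = 6604.7/1.163 = 5679.02; growth vs 2020 (5540.76) = 2.50%.
2022: real = 7037.0/1.204 = 5844.68; growth vs 2021 (5679.02) = 2.92%.
2023: real = 7611.7/1.204 = 6322.01; growth vs 2022 (5844.68) = 8.17%.

2023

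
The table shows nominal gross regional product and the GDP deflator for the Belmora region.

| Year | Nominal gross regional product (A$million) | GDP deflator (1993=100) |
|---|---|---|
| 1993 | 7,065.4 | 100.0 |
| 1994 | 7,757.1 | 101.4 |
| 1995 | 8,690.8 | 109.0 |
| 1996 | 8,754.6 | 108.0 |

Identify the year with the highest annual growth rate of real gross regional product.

1994

1994: real = 7757.1/1.014 = 7650.00; growth vs 1993 (7065.40) = 8.27%.
1995: real = 8690.8/1.090 = 7973.21; growth vs 1994 (7650.00) = 4.22%.
1996: real = 8754.6/1.080 = 8106.11; growth vs 1995 (7973.21) = 1.67%.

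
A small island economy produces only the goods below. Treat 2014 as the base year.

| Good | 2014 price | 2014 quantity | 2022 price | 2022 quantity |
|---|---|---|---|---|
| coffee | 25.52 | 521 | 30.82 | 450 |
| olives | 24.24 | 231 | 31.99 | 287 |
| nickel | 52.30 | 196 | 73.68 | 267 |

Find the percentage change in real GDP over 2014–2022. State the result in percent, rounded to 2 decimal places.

Real GDP 2014 = Nominal GDP 2014 = 25.52·521 + 24.24·231 + 52.30·196 = 29146.16.
Real GDP 2022 (at 2014 prices) = 25.52·450 + 24.24·287 + 52.30·267 = 32404.98.
Real growth = 32404.98/29146.16 − 1 = 0.1118.

11.18%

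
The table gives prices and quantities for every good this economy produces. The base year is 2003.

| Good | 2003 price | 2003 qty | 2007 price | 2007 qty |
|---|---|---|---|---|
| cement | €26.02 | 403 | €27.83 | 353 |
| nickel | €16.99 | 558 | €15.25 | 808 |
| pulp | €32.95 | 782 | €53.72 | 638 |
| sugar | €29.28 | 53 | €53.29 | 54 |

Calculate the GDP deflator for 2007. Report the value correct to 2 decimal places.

Nominal GDP 2007 = 27.83·353 + 15.25·808 + 53.72·638 + 53.29·54 = 59297.01.
Real GDP 2007 (at 2003 prices) = 26.02·353 + 16.99·808 + 32.95·638 + 29.28·54 = 45516.20.
Deflator = Nominal/Real × 100 = 59297.01/45516.20 × 100 = 130.277.

130.28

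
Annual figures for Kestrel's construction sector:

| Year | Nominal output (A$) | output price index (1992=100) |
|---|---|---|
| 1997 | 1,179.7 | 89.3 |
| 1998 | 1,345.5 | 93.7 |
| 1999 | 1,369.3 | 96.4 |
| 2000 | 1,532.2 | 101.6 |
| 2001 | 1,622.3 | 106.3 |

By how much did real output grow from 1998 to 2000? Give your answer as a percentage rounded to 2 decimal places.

5.02%

Real output 1998 = 1345.5/0.937 = 1435.97.
Real output 2000 = 1532.2/1.016 = 1508.07.
Change = 1508.07/1435.97 − 1 = 0.0502.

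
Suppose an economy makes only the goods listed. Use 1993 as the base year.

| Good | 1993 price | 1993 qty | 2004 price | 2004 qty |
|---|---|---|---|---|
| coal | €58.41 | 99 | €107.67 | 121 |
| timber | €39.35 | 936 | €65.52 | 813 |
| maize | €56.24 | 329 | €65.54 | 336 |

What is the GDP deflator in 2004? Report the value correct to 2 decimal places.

Nominal GDP 2004 = 107.67·121 + 65.52·813 + 65.54·336 = 88317.27.
Real GDP 2004 (at 1993 prices) = 58.41·121 + 39.35·813 + 56.24·336 = 57955.80.
Deflator = Nominal/Real × 100 = 88317.27/57955.80 × 100 = 152.387.

152.39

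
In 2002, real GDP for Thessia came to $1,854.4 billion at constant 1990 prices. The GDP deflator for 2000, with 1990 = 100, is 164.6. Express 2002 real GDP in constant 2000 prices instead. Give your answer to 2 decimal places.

$3,052.34 billion

Real GDP in 2000 prices = Real GDP in 1990 prices × (P_2000/P_1990) = 1854.4 × 1.646 = 3052.34.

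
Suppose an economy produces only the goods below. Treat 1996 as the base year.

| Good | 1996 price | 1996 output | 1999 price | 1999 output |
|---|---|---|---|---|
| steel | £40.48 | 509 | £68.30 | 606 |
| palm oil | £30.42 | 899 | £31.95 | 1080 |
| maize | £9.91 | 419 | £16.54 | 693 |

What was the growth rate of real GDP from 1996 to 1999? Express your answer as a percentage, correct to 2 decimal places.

Real GDP 1996 = Nominal GDP 1996 = 40.48·509 + 30.42·899 + 9.91·419 = 52104.19.
Real GDP 1999 (at 1996 prices) = 40.48·606 + 30.42·1080 + 9.91·693 = 64252.11.
Real growth = 64252.11/52104.19 − 1 = 0.2331.

23.31%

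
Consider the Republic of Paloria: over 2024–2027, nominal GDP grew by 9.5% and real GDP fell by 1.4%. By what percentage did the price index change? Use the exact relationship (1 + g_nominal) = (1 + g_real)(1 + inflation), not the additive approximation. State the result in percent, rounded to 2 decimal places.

(1 + g_nom) = (1 + g_real)(1 + π), so π = 1.0950 / 0.9860 − 1 = 0.11055.

11.05%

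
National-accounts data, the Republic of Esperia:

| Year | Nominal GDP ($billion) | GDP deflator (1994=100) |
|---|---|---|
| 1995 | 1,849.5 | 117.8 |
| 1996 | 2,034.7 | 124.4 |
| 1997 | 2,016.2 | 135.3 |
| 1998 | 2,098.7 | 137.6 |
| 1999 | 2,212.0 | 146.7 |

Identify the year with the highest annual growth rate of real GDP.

1996: real = 2034.7/1.244 = 1635.61; growth vs 1995 (1570.03) = 4.18%.
1997: real = 2016.2/1.353 = 1490.17; growth vs 1996 (1635.61) = -8.89%.
1998: real = 2098.7/1.376 = 1525.22; growth vs 1997 (1490.17) = 2.35%.
1999: real = 2212.0/1.467 = 1507.84; growth vs 1998 (1525.22) = -1.14%.

1996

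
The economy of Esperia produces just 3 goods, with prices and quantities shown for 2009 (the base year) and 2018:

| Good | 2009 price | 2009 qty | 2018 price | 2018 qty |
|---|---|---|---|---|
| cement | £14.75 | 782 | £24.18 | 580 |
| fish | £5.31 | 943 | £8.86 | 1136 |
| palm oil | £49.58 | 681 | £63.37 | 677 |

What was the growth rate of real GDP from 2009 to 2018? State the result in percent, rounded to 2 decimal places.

-4.28%

Real GDP 2009 = Nominal GDP 2009 = 14.75·782 + 5.31·943 + 49.58·681 = 50305.81.
Real GDP 2018 (at 2009 prices) = 14.75·580 + 5.31·1136 + 49.58·677 = 48152.82.
Real growth = 48152.82/50305.81 − 1 = -0.0428.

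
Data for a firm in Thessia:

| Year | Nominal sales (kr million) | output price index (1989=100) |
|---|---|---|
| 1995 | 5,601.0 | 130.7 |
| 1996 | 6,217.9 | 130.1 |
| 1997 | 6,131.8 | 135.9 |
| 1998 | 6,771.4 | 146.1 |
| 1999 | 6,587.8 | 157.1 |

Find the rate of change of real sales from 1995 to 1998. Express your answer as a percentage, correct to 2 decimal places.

8.15%

Real sales 1995 = 5601.0/1.307 = 4285.39.
Real sales 1998 = 6771.4/1.461 = 4634.77.
Change = 4634.77/4285.39 − 1 = 0.0815.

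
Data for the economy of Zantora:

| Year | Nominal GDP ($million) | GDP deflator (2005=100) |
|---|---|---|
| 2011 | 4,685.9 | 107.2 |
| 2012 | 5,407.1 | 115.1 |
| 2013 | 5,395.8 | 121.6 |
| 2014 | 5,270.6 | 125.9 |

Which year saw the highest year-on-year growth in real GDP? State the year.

2012: real = 5407.1/1.151 = 4697.74; growth vs 2011 (4371.18) = 7.47%.
2013: real = 5395.8/1.216 = 4437.34; growth vs 2012 (4697.74) = -5.54%.
2014: real = 5270.6/1.259 = 4186.34; growth vs 2013 (4437.34) = -5.66%.

2012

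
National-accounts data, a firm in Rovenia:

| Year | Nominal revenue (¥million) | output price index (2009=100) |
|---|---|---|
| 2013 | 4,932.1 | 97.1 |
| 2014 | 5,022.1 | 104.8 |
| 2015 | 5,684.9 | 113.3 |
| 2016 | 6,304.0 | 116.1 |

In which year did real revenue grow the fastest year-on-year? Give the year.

2016

2014: real = 5022.1/1.048 = 4792.08; growth vs 2013 (5079.40) = -5.66%.
2015: real = 5684.9/1.133 = 5017.56; growth vs 2014 (4792.08) = 4.71%.
2016: real = 6304.0/1.161 = 5429.80; growth vs 2015 (5017.56) = 8.22%.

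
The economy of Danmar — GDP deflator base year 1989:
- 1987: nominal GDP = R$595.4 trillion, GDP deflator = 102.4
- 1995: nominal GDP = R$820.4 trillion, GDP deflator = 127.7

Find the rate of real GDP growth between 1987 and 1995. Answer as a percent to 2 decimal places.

10.49%

Deflate each year: 1987 → 595.4/1.024 = 581.45; 1995 → 820.4/1.277 = 642.44.
So real GDP changed by 642.44/581.45 − 1 = 0.1049, i.e. 10.49%.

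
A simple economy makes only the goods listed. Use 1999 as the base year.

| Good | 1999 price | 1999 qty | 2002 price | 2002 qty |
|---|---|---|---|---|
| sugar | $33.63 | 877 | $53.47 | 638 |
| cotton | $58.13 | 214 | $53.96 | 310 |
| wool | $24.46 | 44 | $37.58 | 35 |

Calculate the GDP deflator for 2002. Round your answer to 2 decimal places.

129.32

Nominal GDP 2002 = 53.47·638 + 53.96·310 + 37.58·35 = 52156.76.
Real GDP 2002 (at 1999 prices) = 33.63·638 + 58.13·310 + 24.46·35 = 40332.34.
Deflator = Nominal/Real × 100 = 52156.76/40332.34 × 100 = 129.317.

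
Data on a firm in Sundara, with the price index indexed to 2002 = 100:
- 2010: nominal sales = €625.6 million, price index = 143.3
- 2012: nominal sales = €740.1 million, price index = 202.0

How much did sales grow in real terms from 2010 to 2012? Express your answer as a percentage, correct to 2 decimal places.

Deflate each year: 2010 → 625.6/1.433 = 436.57; 2012 → 740.1/2.020 = 366.39.
So real sales changed by 366.39/436.57 − 1 = -0.1608, i.e. -16.08%.

-16.08%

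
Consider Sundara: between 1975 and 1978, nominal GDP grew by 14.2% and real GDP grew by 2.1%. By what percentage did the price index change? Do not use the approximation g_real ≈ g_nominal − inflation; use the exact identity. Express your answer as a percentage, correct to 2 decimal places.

(1 + g_nom) = (1 + g_real)(1 + π), so π = 1.1420 / 1.0210 − 1 = 0.11851.

11.85%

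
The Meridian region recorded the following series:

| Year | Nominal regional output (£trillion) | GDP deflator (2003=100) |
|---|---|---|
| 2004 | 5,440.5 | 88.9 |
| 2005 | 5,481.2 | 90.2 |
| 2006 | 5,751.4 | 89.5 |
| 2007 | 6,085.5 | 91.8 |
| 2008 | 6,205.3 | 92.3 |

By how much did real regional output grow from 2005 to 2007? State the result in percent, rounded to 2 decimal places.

Real regional output 2005 = 5481.2/0.902 = 6076.72.
Real regional output 2007 = 6085.5/0.918 = 6629.08.
Change = 6629.08/6076.72 − 1 = 0.0909.

9.09%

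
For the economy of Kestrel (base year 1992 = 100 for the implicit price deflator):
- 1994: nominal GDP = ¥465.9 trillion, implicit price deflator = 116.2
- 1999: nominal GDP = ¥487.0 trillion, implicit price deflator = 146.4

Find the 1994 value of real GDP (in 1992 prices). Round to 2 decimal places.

Real GDP = Nominal / (implicit price deflator/100) = 465.9 / 1.162 = 400.95.

¥400.95 trillion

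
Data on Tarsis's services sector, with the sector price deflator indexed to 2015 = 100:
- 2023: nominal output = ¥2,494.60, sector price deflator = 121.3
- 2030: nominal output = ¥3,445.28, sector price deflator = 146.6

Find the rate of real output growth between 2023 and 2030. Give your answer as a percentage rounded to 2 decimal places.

14.27%

Real output 2023 = 2494.60 / 1.213 = 2056.55.
Real output 2030 = 3445.28 / 1.466 = 2350.12.
Real growth = 2350.12 / 2056.55 − 1 = 0.1427.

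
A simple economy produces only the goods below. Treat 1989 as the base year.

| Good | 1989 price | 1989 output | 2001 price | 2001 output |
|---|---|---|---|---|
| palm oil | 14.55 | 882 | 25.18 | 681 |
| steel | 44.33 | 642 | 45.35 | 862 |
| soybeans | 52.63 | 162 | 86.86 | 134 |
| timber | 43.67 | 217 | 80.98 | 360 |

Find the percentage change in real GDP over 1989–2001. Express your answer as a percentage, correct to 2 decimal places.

19.56%

Real GDP 1989 = Nominal GDP 1989 = 14.55·882 + 44.33·642 + 52.63·162 + 43.67·217 = 59295.41.
Real GDP 2001 (at 1989 prices) = 14.55·681 + 44.33·862 + 52.63·134 + 43.67·360 = 70894.63.
Real growth = 70894.63/59295.41 − 1 = 0.1956.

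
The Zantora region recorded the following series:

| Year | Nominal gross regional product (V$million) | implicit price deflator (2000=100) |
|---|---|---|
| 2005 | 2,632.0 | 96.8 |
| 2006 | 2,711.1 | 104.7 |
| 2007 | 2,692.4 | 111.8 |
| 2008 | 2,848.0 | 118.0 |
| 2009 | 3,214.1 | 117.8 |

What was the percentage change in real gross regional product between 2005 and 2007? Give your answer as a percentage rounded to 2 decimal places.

-11.43%

Real gross regional product 2005 = 2632.0/0.968 = 2719.01.
Real gross regional product 2007 = 2692.4/1.118 = 2408.23.
Change = 2408.23/2719.01 − 1 = -0.1143.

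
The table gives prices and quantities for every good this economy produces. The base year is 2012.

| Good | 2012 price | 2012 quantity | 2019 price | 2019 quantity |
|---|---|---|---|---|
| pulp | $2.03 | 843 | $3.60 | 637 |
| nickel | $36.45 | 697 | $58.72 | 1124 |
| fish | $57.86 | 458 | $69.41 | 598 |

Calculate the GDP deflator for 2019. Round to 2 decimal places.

142.85

Nominal GDP 2019 = 3.60·637 + 58.72·1124 + 69.41·598 = 109801.66.
Real GDP 2019 (at 2012 prices) = 2.03·637 + 36.45·1124 + 57.86·598 = 76863.19.
Deflator = Nominal/Real × 100 = 109801.66/76863.19 × 100 = 142.853.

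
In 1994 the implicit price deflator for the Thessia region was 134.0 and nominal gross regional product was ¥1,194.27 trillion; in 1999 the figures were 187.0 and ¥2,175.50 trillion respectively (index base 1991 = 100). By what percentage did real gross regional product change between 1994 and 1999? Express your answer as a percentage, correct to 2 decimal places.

Deflate each year: 1994 → 1194.27/1.340 = 891.25; 1999 → 2175.50/1.870 = 1163.37.
So real gross regional product changed by 1163.37/891.25 − 1 = 0.3053, i.e. 30.53%.

30.53%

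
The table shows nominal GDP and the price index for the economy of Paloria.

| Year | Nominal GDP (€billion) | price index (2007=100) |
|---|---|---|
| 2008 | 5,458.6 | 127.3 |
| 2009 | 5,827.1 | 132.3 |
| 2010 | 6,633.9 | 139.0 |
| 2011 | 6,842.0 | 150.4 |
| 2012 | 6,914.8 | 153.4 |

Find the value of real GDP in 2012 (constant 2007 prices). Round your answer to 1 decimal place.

€4,507.7 billion

Real GDP 2012 = 6914.8 / 1.534 = 4507.69.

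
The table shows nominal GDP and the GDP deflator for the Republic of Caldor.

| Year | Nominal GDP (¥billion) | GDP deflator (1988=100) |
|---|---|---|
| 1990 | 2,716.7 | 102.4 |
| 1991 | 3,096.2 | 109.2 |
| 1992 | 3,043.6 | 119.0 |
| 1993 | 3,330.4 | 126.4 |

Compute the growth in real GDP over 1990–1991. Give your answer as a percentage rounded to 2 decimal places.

6.87%

Real GDP 1990 = 2716.7/1.024 = 2653.03.
Real GDP 1991 = 3096.2/1.092 = 2835.35.
Change = 2835.35/2653.03 − 1 = 0.0687.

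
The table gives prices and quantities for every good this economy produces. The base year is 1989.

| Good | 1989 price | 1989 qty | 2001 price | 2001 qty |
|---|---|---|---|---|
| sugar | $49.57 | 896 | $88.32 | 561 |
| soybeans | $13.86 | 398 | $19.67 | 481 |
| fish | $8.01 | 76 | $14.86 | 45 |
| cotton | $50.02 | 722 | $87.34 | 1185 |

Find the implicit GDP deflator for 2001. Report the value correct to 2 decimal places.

Nominal GDP 2001 = 88.32·561 + 19.67·481 + 14.86·45 + 87.34·1185 = 163175.39.
Real GDP 2001 (at 1989 prices) = 49.57·561 + 13.86·481 + 8.01·45 + 50.02·1185 = 94109.58.
Deflator = Nominal/Real × 100 = 163175.39/94109.58 × 100 = 173.389.

173.39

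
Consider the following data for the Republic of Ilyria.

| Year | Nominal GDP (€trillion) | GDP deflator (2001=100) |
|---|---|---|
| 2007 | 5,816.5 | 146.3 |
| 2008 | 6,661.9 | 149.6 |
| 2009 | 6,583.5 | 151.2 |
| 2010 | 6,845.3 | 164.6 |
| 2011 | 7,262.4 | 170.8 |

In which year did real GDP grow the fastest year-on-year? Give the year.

2008: real = 6661.9/1.496 = 4453.14; growth vs 2007 (3975.73) = 12.01%.
2009: real = 6583.5/1.512 = 4354.17; growth vs 2008 (4453.14) = -2.22%.
2010: real = 6845.3/1.646 = 4158.75; growth vs 2009 (4354.17) = -4.49%.
2011: real = 7262.4/1.708 = 4251.99; growth vs 2010 (4158.75) = 2.24%.

2008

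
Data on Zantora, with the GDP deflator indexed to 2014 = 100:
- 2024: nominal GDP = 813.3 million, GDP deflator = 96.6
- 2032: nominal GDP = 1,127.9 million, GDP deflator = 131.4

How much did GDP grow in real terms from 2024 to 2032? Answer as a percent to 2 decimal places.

Real GDP 2024 = 813.3 / 0.966 = 841.93.
Real GDP 2032 = 1127.9 / 1.314 = 858.37.
Real growth = 858.37 / 841.93 − 1 = 0.0195.

1.95%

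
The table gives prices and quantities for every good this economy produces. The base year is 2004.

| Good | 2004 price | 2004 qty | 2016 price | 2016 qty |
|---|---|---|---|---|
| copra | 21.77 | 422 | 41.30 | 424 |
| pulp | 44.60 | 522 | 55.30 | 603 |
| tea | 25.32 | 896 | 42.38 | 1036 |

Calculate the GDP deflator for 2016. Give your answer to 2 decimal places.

151.97

Nominal GDP 2016 = 41.30·424 + 55.30·603 + 42.38·1036 = 94762.78.
Real GDP 2016 (at 2004 prices) = 21.77·424 + 44.60·603 + 25.32·1036 = 62355.80.
Deflator = Nominal/Real × 100 = 94762.78/62355.80 × 100 = 151.971.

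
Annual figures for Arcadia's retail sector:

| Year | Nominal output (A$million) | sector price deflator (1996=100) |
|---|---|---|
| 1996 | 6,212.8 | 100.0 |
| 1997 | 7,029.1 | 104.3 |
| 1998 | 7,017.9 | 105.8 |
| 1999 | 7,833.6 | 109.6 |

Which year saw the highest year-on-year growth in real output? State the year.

1997

1997: real = 7029.1/1.043 = 6739.31; growth vs 1996 (6212.80) = 8.47%.
1998: real = 7017.9/1.058 = 6633.18; growth vs 1997 (6739.31) = -1.57%.
1999: real = 7833.6/1.096 = 7147.45; growth vs 1998 (6633.18) = 7.75%.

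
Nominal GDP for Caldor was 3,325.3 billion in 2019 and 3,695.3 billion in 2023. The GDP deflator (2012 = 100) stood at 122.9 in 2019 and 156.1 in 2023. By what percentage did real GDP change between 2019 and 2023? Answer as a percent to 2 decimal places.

Real GDP 2019 = 3325.3 / 1.229 = 2705.70.
Real GDP 2023 = 3695.3 / 1.561 = 2367.26.
Real growth = 2367.26 / 2705.70 − 1 = -0.1251.

-12.51%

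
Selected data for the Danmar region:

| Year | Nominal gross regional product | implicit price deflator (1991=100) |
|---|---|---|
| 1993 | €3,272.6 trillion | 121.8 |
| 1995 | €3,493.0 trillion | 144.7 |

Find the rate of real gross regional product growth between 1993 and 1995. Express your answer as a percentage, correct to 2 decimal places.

-10.16%

Real gross regional product 1993 = 3272.6 / 1.218 = 2686.86.
Real gross regional product 1995 = 3493.0 / 1.447 = 2413.96.
Real growth = 2413.96 / 2686.86 − 1 = -0.1016.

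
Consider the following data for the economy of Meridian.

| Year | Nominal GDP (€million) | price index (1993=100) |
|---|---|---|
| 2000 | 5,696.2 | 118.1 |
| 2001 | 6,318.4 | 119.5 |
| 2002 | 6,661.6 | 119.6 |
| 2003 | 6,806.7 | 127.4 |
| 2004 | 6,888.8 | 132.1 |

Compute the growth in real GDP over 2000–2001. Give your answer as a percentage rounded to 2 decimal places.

Real GDP 2000 = 5696.2/1.181 = 4823.20.
Real GDP 2001 = 6318.4/1.195 = 5287.36.
Change = 5287.36/4823.20 − 1 = 0.0962.

9.62%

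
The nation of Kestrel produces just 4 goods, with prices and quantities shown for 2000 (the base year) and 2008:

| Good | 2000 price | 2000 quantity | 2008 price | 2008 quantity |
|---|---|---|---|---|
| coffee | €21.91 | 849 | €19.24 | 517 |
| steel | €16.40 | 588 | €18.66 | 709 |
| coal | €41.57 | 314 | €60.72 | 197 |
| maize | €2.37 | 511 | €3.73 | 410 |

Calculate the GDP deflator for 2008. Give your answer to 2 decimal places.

Nominal GDP 2008 = 19.24·517 + 18.66·709 + 60.72·197 + 3.73·410 = 36668.16.
Real GDP 2008 (at 2000 prices) = 21.91·517 + 16.40·709 + 41.57·197 + 2.37·410 = 32116.06.
Deflator = Nominal/Real × 100 = 36668.16/32116.06 × 100 = 114.174.

114.17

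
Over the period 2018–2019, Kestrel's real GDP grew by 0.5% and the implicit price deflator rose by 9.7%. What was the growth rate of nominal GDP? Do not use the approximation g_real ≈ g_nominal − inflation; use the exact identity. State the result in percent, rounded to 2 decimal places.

10.25%

(1 + g_nom) = (1 + g_real)(1 + π) = 1.0050 × 1.0970 = 1.10249.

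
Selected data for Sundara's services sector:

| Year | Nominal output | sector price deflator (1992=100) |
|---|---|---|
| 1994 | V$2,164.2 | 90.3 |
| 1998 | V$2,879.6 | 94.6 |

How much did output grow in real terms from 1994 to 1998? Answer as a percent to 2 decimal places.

Real output 1994 = 2164.2 / 0.903 = 2396.68.
Real output 1998 = 2879.6 / 0.946 = 3043.97.
Real growth = 3043.97 / 2396.68 − 1 = 0.2701.

27.01%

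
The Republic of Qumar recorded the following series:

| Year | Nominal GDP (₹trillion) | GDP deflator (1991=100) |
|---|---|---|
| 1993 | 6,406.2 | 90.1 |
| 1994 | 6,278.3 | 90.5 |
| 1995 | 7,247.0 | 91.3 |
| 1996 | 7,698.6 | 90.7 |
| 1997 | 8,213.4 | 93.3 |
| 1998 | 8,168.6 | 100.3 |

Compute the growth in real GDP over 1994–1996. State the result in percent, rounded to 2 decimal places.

22.35%

Real GDP 1994 = 6278.3/0.905 = 6937.35.
Real GDP 1996 = 7698.6/0.907 = 8487.98.
Change = 8487.98/6937.35 − 1 = 0.2235.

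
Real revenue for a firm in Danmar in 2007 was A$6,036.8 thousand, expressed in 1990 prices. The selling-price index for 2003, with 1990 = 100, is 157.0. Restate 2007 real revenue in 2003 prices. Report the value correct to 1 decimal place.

A$9,477.8 thousand

Real revenue in 2003 prices = Real revenue in 1990 prices × (P_2003/P_1990) = 6036.8 × 1.570 = 9477.78.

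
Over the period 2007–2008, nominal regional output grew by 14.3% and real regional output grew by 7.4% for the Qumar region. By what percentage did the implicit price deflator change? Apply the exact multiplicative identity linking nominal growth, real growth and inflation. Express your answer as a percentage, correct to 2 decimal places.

(1 + g_nom) = (1 + g_real)(1 + π), so π = 1.1430 / 1.0740 − 1 = 0.06425.

6.42%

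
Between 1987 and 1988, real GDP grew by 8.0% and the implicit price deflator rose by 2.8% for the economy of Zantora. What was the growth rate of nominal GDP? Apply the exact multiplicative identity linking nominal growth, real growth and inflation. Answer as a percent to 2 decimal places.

11.02%

(1 + g_nom) = (1 + g_real)(1 + π) = 1.0800 × 1.0280 = 1.11024.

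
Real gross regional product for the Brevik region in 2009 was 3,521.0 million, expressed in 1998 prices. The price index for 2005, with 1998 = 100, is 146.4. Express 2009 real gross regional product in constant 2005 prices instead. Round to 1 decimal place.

Real gross regional product in 2005 prices = Real gross regional product in 1998 prices × (P_2005/P_1998) = 3521.0 × 1.464 = 5154.74.

5,154.7 million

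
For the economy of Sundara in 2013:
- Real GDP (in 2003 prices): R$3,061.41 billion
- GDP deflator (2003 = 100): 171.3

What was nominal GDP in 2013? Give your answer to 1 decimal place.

Nominal GDP = Real × (GDP deflator/100) = 3061.41 × 1.713 = 5244.20.

R$5,244.2 billion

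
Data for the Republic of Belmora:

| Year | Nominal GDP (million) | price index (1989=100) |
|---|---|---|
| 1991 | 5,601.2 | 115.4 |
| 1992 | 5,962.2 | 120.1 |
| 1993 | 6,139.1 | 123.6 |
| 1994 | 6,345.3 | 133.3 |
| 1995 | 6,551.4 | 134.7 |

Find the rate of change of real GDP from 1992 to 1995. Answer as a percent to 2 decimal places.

-2.03%

Real GDP 1992 = 5962.2/1.201 = 4964.36.
Real GDP 1995 = 6551.4/1.347 = 4863.70.
Change = 4863.70/4964.36 − 1 = -0.0203.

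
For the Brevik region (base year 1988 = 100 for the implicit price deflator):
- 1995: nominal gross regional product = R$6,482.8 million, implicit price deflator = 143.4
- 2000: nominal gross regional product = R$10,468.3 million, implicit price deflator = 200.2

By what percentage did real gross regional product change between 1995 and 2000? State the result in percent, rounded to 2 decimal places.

Real gross regional product 1995 = 6482.8 / 1.434 = 4520.78.
Real gross regional product 2000 = 10468.3 / 2.002 = 5228.92.
Real growth = 5228.92 / 4520.78 − 1 = 0.1566.

15.66%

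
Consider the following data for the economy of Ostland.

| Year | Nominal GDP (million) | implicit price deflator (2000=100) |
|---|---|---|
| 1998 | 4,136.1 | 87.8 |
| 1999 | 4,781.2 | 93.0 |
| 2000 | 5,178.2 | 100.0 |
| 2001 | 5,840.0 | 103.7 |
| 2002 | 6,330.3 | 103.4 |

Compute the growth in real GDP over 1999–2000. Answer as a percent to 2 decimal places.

Real GDP 1999 = 4781.2/0.930 = 5141.08.
Real GDP 2000 = 5178.2/1.000 = 5178.20.
Change = 5178.20/5141.08 − 1 = 0.0072.

0.72%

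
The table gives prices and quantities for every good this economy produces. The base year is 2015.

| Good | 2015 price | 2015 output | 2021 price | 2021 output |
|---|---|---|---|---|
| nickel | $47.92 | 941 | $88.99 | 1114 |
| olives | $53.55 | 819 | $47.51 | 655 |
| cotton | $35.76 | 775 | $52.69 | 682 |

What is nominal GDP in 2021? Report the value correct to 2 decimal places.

$166188.49

Nominal GDP 2021 = Σ (p_2021 × q_2021) = 88.99·1114 + 47.51·655 + 52.69·682 = 166188.49.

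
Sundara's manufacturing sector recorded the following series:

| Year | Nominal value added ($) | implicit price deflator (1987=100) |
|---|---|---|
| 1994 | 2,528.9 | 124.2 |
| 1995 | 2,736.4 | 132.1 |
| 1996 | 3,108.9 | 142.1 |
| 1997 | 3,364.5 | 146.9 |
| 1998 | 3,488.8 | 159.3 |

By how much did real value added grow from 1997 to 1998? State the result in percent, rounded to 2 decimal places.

Real value added 1997 = 3364.5/1.469 = 2290.33.
Real value added 1998 = 3488.8/1.593 = 2190.08.
Change = 2190.08/2290.33 − 1 = -0.0438.

-4.38%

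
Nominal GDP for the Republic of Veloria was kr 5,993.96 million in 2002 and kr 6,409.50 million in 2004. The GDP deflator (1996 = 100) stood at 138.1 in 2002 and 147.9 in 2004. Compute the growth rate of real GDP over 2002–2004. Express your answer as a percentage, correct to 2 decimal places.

Real GDP 2002 = 5993.96 / 1.381 = 4340.30.
Real GDP 2004 = 6409.50 / 1.479 = 4333.67.
Real growth = 4333.67 / 4340.30 − 1 = -0.0015.

-0.15%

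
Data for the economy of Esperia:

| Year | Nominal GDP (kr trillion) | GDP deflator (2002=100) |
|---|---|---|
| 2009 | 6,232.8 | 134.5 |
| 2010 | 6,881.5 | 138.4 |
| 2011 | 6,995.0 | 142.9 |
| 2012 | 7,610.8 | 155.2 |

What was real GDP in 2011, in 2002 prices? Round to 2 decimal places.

Real GDP 2011 = 6995.0 / 1.429 = 4895.03.

kr 4,895.03 trillion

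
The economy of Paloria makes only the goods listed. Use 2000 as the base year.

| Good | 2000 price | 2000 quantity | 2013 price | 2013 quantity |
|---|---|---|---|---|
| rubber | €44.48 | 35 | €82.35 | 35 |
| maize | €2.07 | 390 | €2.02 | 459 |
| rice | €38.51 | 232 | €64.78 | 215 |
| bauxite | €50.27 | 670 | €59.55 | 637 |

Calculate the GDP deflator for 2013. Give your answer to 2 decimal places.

Nominal GDP 2013 = 82.35·35 + 2.02·459 + 64.78·215 + 59.55·637 = 55670.48.
Real GDP 2013 (at 2000 prices) = 44.48·35 + 2.07·459 + 38.51·215 + 50.27·637 = 42808.57.
Deflator = Nominal/Real × 100 = 55670.48/42808.57 × 100 = 130.045.

130.05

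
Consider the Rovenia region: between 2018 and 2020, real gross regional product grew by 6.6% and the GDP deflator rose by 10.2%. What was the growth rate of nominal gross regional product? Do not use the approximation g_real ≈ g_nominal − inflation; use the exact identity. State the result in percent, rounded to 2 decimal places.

(1 + g_nom) = (1 + g_real)(1 + π) = 1.0660 × 1.1020 = 1.17473.

17.47%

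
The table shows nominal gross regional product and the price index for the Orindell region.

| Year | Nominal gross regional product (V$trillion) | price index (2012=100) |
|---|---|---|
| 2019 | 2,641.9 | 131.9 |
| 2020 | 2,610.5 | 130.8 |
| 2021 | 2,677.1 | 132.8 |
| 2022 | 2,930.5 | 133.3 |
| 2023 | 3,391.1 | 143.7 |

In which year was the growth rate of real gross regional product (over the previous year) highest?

2020: real = 2610.5/1.308 = 1995.80; growth vs 2019 (2002.96) = -0.36%.
2021: real = 2677.1/1.328 = 2015.89; growth vs 2020 (1995.80) = 1.01%.
2022: real = 2930.5/1.333 = 2198.42; growth vs 2021 (2015.89) = 9.05%.
2023: real = 3391.1/1.437 = 2359.85; growth vs 2022 (2198.42) = 7.34%.

2022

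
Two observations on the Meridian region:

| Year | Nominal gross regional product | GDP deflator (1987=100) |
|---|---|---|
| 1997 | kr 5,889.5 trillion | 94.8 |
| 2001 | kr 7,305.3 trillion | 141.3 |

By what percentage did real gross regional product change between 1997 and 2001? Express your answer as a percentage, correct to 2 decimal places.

Real gross regional product 1997 = 5889.5 / 0.948 = 6212.55.
Real gross regional product 2001 = 7305.3 / 1.413 = 5170.06.
Real growth = 5170.06 / 6212.55 − 1 = -0.1678.

-16.78%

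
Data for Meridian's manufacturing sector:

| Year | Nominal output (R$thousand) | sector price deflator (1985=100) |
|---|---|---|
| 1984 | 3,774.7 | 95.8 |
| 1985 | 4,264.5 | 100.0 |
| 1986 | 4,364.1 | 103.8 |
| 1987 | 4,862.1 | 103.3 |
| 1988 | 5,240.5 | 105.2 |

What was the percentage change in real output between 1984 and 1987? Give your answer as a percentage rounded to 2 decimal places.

19.46%

Real output 1984 = 3774.7/0.958 = 3940.19.
Real output 1987 = 4862.1/1.033 = 4706.78.
Change = 4706.78/3940.19 − 1 = 0.1946.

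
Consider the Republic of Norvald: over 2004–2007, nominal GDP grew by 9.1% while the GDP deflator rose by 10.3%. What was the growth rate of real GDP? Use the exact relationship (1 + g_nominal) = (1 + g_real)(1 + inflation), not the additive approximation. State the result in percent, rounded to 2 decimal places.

-1.09%

(1 + g_nom) = (1 + g_real)(1 + π), so g_real = 1.0910 / 1.1030 − 1 = -0.01088.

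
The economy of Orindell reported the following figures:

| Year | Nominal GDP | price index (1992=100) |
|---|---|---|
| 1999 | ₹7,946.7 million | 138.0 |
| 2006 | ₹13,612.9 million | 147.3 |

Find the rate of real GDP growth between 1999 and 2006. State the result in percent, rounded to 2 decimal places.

Deflate each year: 1999 → 7946.7/1.380 = 5758.48; 2006 → 13612.9/1.473 = 9241.62.
So real GDP changed by 9241.62/5758.48 − 1 = 0.6049, i.e. 60.49%.

60.49%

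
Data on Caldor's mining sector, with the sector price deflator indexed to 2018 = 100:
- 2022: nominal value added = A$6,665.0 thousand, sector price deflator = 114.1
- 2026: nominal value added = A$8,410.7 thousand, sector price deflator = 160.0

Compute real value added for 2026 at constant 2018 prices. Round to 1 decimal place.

Real value added = Nominal / (sector price deflator/100) = 8410.7 / 1.600 = 5256.69.

A$5,256.7 thousand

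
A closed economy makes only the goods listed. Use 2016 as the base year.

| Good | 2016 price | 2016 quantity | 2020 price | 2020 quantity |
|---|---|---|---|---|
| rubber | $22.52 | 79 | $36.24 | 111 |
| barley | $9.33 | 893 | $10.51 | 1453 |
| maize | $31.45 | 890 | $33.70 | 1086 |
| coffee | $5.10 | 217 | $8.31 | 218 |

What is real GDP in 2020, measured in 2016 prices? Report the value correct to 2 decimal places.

Real GDP 2020 = Σ (p_2016 × q_2020) = 22.52·111 + 9.33·1453 + 31.45·1086 + 5.10·218 = 51322.71.

$51322.71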